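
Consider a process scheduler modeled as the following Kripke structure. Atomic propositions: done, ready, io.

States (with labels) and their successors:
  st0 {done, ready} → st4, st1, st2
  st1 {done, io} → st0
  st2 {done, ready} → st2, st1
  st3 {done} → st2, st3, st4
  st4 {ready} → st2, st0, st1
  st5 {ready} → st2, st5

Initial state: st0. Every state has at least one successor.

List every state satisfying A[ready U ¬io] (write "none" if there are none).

States satisfying ready: {st0, st2, st4, st5}.
States satisfying ¬io: {st0, st2, st3, st4, st5}.
States satisfying A[ready U ¬io]: {st0, st2, st3, st4, st5}.

{st0, st2, st3, st4, st5}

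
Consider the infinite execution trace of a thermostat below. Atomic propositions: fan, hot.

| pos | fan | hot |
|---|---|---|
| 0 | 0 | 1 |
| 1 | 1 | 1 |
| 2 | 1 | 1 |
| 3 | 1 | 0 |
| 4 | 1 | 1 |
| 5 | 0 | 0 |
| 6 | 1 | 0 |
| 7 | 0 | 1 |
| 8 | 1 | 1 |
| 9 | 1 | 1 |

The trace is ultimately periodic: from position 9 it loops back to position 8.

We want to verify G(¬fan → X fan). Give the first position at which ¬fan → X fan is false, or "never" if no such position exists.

¬fan → X fan holds at every position 0..9, and those are all the positions the trace ever visits, so the invariant G(¬fan → X fan) is never violated.

never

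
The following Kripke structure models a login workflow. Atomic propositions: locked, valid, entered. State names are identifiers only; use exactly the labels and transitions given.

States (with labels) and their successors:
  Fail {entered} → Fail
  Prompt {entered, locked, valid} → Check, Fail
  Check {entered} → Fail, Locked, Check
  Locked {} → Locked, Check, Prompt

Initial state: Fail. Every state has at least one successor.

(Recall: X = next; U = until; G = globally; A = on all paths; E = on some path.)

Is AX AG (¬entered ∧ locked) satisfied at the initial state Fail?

Does not hold

States satisfying AG (¬entered ∧ locked): ∅.
States satisfying AX AG (¬entered ∧ locked): ∅.
Fail ∉ Sat(AX AG (¬entered ∧ locked)).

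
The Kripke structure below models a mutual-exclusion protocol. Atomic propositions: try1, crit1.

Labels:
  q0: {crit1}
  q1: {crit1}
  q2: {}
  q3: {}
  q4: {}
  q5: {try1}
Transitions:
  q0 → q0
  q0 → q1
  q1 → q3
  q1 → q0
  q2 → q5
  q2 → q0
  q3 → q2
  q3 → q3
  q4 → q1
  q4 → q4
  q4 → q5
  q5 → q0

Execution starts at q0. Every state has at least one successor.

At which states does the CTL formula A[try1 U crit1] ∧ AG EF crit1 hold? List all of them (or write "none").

{q0, q1, q5}

States satisfying try1: {q5}.
States satisfying crit1: {q0, q1}.
States satisfying A[try1 U crit1]: {q0, q1, q5}.
States satisfying EF crit1: {q0, q1, q2, q3, q4, q5}.
States satisfying AG EF crit1: {q0, q1, q2, q3, q4, q5}.
States satisfying A[try1 U crit1] ∧ AG EF crit1: {q0, q1, q5}.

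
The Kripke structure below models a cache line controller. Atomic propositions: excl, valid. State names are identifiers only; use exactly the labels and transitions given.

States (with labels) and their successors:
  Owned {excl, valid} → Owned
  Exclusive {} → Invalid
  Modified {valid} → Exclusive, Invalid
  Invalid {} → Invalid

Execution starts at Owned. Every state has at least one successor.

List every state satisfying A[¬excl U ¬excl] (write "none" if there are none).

{Exclusive, Modified, Invalid}

States satisfying ¬excl: {Exclusive, Modified, Invalid}.
States satisfying A[¬excl U ¬excl]: {Exclusive, Modified, Invalid}.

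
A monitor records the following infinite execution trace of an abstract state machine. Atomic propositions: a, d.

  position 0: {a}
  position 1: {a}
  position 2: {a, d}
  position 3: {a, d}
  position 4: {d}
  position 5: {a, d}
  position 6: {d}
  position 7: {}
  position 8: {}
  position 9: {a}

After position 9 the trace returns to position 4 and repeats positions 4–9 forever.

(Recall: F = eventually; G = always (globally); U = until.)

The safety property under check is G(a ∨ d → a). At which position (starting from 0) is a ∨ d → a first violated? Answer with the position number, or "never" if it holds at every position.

Check a ∨ d → a at each position in order: 0 ✓, 1 ✓, 2 ✓, 3 ✓.
At position 4 the labels are {d}, so a ∨ d → a is false there. This is the first violation.

4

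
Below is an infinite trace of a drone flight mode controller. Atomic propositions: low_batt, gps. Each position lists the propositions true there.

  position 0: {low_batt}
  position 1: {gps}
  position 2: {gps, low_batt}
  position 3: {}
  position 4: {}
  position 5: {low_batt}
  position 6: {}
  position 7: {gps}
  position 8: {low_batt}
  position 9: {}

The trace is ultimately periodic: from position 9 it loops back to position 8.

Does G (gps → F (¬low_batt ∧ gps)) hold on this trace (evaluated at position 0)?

Yes

gps → F (¬low_batt ∧ gps) holds at every position 0..9, and those are all positions ever visited, so G (gps → F (¬low_batt ∧ gps)) holds.
Positions where gps holds: 1, 2, 7.
Check F (¬low_batt ∧ gps) at each: 1→ok, 2→ok, 7→ok.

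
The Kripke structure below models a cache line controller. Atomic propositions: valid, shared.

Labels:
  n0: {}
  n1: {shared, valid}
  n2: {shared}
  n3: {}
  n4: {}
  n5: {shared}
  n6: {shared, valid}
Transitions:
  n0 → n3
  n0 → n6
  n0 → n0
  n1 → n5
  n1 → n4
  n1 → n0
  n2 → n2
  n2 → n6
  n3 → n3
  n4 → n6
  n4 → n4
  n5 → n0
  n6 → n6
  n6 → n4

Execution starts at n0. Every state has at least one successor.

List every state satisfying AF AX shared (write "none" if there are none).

States satisfying AX shared: {n2}.
States satisfying AF AX shared: {n2}.

{n2}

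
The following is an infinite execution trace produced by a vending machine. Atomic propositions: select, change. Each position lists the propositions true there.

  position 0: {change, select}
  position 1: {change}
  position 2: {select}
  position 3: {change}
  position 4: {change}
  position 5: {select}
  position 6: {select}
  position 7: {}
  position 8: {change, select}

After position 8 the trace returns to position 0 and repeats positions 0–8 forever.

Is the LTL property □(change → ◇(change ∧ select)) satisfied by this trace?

Holds

change → ◇(change ∧ select) holds at every position 0..8, and those are all positions ever visited, so □(change → ◇(change ∧ select)) holds.
Positions where change holds: 0, 1, 3, 4, 8.
Check ◇(change ∧ select) at each: 0→ok, 1→ok, 3→ok, 4→ok, 8→ok.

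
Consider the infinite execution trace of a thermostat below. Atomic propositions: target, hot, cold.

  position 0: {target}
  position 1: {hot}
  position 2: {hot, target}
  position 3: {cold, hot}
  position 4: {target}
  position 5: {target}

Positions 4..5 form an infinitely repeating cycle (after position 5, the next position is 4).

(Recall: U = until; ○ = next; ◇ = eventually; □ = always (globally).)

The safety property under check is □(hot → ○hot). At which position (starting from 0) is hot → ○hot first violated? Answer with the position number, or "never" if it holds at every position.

3

Check hot → ○hot at each position in order: 0 ✓, 1 ✓, 2 ✓.
At position 3 the labels are {cold, hot} and the next position 4 has {target}, so hot → ○hot is false there. This is the first violation.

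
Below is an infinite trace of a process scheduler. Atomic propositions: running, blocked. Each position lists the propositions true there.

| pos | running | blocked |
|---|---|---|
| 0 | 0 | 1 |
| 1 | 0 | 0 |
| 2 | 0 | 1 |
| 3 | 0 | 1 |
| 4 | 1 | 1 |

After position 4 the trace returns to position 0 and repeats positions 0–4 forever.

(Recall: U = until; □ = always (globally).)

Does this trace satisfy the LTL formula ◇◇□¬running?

◇□¬running is false at every position 0..4, so it never becomes true and ◇◇□¬running fails.

No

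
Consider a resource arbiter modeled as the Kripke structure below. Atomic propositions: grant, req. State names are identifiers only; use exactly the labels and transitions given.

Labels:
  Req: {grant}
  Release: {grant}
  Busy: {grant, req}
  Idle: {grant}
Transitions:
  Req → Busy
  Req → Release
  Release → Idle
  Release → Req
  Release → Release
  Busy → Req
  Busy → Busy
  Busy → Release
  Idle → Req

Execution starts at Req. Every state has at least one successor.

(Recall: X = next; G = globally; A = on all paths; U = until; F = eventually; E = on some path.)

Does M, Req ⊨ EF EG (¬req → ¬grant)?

States satisfying EG (¬req → ¬grant): {Busy}.
States satisfying EF EG (¬req → ¬grant): {Req, Release, Busy, Idle}.
Some path from Req reaches a state where EG (¬req → ¬grant) holds.
Req ∈ Sat(EF EG (¬req → ¬grant)).

Satisfied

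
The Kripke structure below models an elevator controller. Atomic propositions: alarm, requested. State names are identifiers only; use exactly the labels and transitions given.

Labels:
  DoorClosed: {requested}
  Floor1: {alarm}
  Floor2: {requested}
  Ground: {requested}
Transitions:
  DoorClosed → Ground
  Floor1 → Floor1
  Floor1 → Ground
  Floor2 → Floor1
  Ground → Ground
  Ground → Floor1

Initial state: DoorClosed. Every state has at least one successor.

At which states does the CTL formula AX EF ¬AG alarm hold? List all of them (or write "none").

{DoorClosed, Floor1, Floor2, Ground}

States satisfying EF ¬AG alarm: {DoorClosed, Floor1, Floor2, Ground}.
States satisfying AX EF ¬AG alarm: {DoorClosed, Floor1, Floor2, Ground}.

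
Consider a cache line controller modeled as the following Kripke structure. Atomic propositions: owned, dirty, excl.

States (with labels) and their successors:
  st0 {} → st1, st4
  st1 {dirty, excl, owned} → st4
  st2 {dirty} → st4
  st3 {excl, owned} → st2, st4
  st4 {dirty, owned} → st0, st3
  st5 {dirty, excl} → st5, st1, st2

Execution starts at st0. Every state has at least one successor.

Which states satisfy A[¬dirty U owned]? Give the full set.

{st0, st1, st3, st4}

States satisfying ¬dirty: {st0, st3}.
States satisfying owned: {st1, st3, st4}.
States satisfying A[¬dirty U owned]: {st0, st1, st3, st4}.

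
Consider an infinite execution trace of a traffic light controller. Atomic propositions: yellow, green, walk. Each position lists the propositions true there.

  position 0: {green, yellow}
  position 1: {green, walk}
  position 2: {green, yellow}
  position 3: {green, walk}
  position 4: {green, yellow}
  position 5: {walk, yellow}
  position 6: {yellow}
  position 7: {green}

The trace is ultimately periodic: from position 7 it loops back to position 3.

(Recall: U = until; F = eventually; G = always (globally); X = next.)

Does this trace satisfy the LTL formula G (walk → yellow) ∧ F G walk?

Does not hold

walk → yellow must hold at every position from 0 onward. It fails at position 1, so G (walk → yellow) is false.
Positions where walk holds: 1, 3, 5.
Check yellow at each: 1→fails, 3→fails, 5→ok.
G walk is false at every position 0..7, so it never becomes true and F G walk fails.
At position 0: G (walk → yellow) is false; F G walk is false; so G (walk → yellow) ∧ F G walk is false.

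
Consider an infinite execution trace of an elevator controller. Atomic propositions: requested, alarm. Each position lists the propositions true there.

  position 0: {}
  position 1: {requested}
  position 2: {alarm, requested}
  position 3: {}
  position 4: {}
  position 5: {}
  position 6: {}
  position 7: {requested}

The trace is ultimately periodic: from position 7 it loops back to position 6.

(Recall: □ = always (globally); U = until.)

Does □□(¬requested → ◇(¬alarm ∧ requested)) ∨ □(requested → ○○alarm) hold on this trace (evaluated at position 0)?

Yes

□(¬requested → ◇(¬alarm ∧ requested)) holds at every position 0..7, and those are all positions ever visited, so □□(¬requested → ◇(¬alarm ∧ requested)) holds.
requested → ○○alarm must hold at every position from 0 onward. It fails at position 1, so □(requested → ○○alarm) is false.
Positions where requested holds: 1, 2, 7.
Check ○○alarm at each: 1→fails, 2→fails, 7→fails.
At position 0: □□(¬requested → ◇(¬alarm ∧ requested)) is true; □(requested → ○○alarm) is false; so □□(¬requested → ◇(¬alarm ∧ requested)) ∨ □(requested → ○○alarm) is true.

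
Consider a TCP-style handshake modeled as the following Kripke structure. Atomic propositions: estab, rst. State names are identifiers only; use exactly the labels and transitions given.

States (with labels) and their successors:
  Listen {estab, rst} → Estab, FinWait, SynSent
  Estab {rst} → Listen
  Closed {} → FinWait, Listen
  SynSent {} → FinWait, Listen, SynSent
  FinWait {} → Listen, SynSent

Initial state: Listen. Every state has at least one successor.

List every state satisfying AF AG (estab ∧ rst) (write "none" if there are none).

States satisfying AG (estab ∧ rst): ∅.
States satisfying AF AG (estab ∧ rst): ∅.

none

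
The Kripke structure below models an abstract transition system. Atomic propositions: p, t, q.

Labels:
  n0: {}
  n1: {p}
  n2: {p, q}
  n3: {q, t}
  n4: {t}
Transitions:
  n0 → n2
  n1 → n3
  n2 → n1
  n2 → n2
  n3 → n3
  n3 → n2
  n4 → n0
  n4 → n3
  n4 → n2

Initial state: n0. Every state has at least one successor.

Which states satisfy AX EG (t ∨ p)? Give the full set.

{n0, n1, n2, n3}

States satisfying EG (t ∨ p): {n1, n2, n3, n4}.
States satisfying AX EG (t ∨ p): {n0, n1, n2, n3}.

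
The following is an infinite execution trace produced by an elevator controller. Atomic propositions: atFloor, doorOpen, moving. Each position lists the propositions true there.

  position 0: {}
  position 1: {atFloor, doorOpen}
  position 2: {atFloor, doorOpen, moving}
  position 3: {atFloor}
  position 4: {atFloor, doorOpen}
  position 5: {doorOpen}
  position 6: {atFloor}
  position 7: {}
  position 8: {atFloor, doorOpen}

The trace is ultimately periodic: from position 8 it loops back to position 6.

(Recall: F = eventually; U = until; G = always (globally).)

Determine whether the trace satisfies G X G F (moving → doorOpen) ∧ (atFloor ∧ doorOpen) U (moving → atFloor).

Satisfied

X G F (moving → doorOpen) holds at every position 0..8, and those are all positions ever visited, so G X G F (moving → doorOpen) holds.
Walking from position 0: moving → atFloor first holds at position 0, and atFloor ∧ doorOpen holds at every earlier position along the way, so (atFloor ∧ doorOpen) U (moving → atFloor) holds.
At position 0: G X G F (moving → doorOpen) is true; (atFloor ∧ doorOpen) U (moving → atFloor) is true; so G X G F (moving → doorOpen) ∧ (atFloor ∧ doorOpen) U (moving → atFloor) is true.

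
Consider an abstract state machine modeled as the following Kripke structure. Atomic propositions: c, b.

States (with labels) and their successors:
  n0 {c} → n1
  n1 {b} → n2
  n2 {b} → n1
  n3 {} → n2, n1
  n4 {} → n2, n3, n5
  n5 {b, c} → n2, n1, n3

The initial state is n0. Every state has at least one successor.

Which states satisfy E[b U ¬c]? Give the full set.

States satisfying b: {n1, n2, n5}.
States satisfying ¬c: {n1, n2, n3, n4}.
States satisfying E[b U ¬c]: {n1, n2, n3, n4, n5}.

{n1, n2, n3, n4, n5}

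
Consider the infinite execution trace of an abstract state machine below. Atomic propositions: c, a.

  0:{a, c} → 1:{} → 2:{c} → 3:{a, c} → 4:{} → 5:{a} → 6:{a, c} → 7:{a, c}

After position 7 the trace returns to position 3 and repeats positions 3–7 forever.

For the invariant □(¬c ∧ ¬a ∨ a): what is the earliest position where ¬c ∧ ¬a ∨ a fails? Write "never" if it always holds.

2

Check ¬c ∧ ¬a ∨ a at each position in order: 0 ✓, 1 ✓.
At position 2 the labels are {c}, so ¬c ∧ ¬a ∨ a is false there. This is the first violation.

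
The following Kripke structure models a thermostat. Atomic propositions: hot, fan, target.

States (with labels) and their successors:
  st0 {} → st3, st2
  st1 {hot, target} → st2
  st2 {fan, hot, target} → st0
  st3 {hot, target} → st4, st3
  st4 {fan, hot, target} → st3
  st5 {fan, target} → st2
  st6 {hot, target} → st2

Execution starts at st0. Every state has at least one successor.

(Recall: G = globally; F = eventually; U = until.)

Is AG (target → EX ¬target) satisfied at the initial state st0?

States satisfying target → EX ¬target: {st0, st2}.
States satisfying AG (target → EX ¬target): ∅.
st3 is reachable from st0 and violates target → EX ¬target, so AG fails at st0.
st0 ∉ Sat(AG (target → EX ¬target)).

Violated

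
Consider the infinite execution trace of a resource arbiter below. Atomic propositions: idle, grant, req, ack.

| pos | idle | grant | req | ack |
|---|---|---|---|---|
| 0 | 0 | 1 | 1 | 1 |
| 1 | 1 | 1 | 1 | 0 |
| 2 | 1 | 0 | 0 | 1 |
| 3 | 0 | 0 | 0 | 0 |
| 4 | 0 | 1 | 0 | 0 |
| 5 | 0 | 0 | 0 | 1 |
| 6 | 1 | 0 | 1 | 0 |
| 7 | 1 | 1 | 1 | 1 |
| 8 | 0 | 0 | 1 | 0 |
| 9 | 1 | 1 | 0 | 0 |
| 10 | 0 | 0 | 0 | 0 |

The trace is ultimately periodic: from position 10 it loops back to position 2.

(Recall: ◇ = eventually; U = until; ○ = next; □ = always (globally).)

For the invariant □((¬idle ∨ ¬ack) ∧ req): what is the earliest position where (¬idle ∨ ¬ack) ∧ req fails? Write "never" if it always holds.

2

Check (¬idle ∨ ¬ack) ∧ req at each position in order: 0 ✓, 1 ✓.
At position 2 the labels are {ack, idle}, so (¬idle ∨ ¬ack) ∧ req is false there. This is the first violation.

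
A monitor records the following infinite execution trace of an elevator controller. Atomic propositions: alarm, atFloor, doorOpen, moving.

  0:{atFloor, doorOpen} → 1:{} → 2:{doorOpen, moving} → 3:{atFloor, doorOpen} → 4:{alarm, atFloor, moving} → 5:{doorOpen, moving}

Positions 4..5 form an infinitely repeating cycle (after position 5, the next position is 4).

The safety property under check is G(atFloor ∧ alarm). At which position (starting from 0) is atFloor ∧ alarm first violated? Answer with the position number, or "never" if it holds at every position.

At position 0 the labels are {atFloor, doorOpen}, so atFloor ∧ alarm is false there. This is the first violation.

0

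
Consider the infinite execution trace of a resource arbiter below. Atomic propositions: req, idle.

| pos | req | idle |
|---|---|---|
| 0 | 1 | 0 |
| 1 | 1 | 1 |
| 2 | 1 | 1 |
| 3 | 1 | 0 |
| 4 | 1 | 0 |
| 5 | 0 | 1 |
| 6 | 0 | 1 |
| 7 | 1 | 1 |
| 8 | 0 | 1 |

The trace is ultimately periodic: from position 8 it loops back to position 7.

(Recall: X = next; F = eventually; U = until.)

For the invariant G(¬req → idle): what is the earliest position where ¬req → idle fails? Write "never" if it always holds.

never

¬req → idle holds at every position 0..8, and those are all the positions the trace ever visits, so the invariant G(¬req → idle) is never violated.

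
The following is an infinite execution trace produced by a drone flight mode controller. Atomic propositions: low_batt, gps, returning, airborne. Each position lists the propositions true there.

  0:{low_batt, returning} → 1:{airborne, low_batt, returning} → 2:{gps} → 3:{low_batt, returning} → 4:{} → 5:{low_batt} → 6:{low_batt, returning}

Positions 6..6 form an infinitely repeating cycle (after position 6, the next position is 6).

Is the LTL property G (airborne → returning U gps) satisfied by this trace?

Satisfied

airborne → returning U gps holds at every position 0..6, and those are all positions ever visited, so G (airborne → returning U gps) holds.
Positions where airborne holds: 1.
Check returning U gps at each: 1→ok.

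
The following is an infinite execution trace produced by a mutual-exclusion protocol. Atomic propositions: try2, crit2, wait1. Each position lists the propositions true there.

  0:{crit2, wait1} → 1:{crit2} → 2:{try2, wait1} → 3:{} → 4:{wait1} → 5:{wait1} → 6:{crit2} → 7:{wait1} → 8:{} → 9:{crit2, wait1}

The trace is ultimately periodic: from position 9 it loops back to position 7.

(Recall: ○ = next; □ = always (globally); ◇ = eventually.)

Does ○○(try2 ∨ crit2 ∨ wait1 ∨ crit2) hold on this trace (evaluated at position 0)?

The position after 0 is 1; ○(try2 ∨ crit2 ∨ wait1 ∨ crit2) is true there.

Yes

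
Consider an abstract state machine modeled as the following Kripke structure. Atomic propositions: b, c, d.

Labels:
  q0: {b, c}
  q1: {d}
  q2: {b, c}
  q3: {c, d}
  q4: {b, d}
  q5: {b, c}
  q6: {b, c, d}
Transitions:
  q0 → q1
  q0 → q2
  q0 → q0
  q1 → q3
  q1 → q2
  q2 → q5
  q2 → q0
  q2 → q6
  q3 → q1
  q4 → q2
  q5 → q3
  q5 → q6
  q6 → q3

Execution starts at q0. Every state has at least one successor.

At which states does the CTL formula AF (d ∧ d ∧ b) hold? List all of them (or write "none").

States satisfying d ∧ d ∧ b: {q4, q6}.
States satisfying AF (d ∧ d ∧ b): {q4, q6}.

{q4, q6}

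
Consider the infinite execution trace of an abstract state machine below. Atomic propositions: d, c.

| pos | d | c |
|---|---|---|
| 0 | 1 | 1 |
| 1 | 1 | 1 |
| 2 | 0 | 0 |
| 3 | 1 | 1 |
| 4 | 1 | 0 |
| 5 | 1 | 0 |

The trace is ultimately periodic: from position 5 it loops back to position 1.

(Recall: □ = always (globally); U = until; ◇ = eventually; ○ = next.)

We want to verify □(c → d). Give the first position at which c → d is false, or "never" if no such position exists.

c → d holds at every position 0..5, and those are all the positions the trace ever visits, so the invariant □(c → d) is never violated.

never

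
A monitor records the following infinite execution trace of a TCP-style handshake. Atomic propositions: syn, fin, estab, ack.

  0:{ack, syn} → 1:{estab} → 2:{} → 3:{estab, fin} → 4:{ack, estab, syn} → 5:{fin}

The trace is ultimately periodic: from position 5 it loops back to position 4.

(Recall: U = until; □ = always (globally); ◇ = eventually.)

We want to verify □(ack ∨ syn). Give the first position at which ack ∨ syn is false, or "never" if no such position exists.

1

Check ack ∨ syn at each position in order: 0 ✓.
At position 1 the labels are {estab}, so ack ∨ syn is false there. This is the first violation.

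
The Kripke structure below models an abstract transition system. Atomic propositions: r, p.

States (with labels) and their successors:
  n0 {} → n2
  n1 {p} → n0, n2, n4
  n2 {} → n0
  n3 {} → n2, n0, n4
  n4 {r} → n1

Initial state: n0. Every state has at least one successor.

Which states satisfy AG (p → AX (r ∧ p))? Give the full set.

{n0, n2}

States satisfying p → AX (r ∧ p): {n0, n2, n3, n4}.
States satisfying AG (p → AX (r ∧ p)): {n0, n2}.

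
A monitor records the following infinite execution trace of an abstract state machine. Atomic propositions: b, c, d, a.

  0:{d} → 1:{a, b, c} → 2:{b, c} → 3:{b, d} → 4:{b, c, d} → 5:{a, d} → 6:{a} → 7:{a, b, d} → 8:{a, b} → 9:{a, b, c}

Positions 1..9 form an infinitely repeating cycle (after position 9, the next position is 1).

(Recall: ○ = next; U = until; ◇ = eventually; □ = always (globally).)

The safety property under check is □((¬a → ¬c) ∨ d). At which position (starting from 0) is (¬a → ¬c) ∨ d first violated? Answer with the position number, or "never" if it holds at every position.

Check (¬a → ¬c) ∨ d at each position in order: 0 ✓, 1 ✓.
At position 2 the labels are {b, c}, so (¬a → ¬c) ∨ d is false there. This is the first violation.

2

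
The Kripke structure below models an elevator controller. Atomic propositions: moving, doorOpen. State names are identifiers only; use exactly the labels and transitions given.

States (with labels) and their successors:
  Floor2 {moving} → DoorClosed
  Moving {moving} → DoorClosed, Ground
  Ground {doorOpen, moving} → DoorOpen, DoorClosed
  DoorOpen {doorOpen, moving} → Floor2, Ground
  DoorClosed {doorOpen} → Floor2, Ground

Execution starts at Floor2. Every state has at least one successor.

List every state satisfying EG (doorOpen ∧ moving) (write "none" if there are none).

States satisfying doorOpen ∧ moving: {Ground, DoorOpen}.
States satisfying EG (doorOpen ∧ moving): {Ground, DoorOpen}.

{Ground, DoorOpen}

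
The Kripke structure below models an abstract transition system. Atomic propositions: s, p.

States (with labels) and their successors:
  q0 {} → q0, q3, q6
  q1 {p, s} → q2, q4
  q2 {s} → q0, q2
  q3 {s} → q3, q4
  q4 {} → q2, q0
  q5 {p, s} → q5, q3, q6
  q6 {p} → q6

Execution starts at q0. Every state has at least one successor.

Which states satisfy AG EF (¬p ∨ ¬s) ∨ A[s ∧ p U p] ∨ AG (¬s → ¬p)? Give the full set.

States satisfying EF (¬p ∨ ¬s): {q0, q1, q2, q3, q4, q5, q6}.
States satisfying AG EF (¬p ∨ ¬s): {q0, q1, q2, q3, q4, q5, q6}.
States satisfying s ∧ p: {q1, q5}.
States satisfying p: {q1, q5, q6}.
States satisfying A[s ∧ p U p]: {q1, q5, q6}.
States satisfying AG EF (¬p ∨ ¬s) ∨ A[s ∧ p U p]: {q0, q1, q2, q3, q4, q5, q6}.
States satisfying ¬s → ¬p: {q0, q1, q2, q3, q4, q5}.
States satisfying AG (¬s → ¬p): ∅.
States satisfying AG EF (¬p ∨ ¬s) ∨ A[s ∧ p U p] ∨ AG (¬s → ¬p): {q0, q1, q2, q3, q4, q5, q6}.

{q0, q1, q2, q3, q4, q5, q6}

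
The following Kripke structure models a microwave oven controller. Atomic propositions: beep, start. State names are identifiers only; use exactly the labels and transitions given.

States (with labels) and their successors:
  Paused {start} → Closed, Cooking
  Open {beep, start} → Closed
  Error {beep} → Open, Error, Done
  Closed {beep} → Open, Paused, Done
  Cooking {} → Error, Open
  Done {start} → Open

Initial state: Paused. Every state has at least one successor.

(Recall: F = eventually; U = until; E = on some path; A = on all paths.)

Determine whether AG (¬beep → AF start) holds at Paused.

States satisfying ¬beep → AF start: {Paused, Open, Error, Closed, Done}.
States satisfying AG (¬beep → AF start): ∅.
Cooking is reachable from Paused and violates ¬beep → AF start, so AG fails at Paused.
Paused ∉ Sat(AG (¬beep → AF start)).

Violated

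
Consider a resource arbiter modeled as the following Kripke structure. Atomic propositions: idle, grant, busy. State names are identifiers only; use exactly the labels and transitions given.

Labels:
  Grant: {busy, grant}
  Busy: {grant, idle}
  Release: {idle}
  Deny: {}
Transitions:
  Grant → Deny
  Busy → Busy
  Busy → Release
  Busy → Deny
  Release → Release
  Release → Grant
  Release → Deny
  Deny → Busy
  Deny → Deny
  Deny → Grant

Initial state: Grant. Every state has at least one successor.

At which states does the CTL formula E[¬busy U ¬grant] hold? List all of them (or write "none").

{Busy, Release, Deny}

States satisfying ¬busy: {Busy, Release, Deny}.
States satisfying ¬grant: {Release, Deny}.
States satisfying E[¬busy U ¬grant]: {Busy, Release, Deny}.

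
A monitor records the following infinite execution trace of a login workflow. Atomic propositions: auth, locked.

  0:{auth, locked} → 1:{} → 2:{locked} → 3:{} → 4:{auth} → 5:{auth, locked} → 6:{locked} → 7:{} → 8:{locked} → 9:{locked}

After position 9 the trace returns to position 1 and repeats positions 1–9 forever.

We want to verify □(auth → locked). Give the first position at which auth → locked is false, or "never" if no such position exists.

4

Check auth → locked at each position in order: 0 ✓, 1 ✓, 2 ✓, 3 ✓.
At position 4 the labels are {auth}, so auth → locked is false there. This is the first violation.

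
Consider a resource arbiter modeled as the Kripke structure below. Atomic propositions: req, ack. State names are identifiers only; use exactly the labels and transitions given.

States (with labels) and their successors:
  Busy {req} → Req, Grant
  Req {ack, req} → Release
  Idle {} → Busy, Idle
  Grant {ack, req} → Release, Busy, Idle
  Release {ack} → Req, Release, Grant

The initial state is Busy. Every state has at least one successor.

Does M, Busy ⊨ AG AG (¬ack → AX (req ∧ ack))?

Violated

States satisfying AG (¬ack → AX (req ∧ ack)): ∅.
States satisfying AG AG (¬ack → AX (req ∧ ack)): ∅.
Busy is reachable from Busy and violates AG (¬ack → AX (req ∧ ack)), so AG fails at Busy.
Busy ∉ Sat(AG AG (¬ack → AX (req ∧ ack))).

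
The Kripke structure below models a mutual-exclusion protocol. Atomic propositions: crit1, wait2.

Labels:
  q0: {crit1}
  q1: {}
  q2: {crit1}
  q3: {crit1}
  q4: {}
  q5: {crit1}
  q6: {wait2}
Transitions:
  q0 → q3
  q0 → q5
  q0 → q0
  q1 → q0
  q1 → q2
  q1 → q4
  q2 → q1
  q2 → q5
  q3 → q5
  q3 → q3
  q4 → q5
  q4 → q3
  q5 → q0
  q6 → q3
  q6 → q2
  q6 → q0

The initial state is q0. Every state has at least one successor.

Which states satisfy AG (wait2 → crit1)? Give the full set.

States satisfying wait2 → crit1: {q0, q1, q2, q3, q4, q5}.
States satisfying AG (wait2 → crit1): {q0, q1, q2, q3, q4, q5}.

{q0, q1, q2, q3, q4, q5}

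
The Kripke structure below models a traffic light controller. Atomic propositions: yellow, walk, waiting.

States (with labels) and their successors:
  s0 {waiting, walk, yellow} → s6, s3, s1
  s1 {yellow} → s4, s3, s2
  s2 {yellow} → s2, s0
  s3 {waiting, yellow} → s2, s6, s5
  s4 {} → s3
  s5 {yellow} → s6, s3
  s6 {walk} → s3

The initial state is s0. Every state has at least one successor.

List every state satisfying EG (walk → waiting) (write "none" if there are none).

States satisfying walk → waiting: {s0, s1, s2, s3, s4, s5}.
States satisfying EG (walk → waiting): {s0, s1, s2, s3, s4, s5}.

{s0, s1, s2, s3, s4, s5}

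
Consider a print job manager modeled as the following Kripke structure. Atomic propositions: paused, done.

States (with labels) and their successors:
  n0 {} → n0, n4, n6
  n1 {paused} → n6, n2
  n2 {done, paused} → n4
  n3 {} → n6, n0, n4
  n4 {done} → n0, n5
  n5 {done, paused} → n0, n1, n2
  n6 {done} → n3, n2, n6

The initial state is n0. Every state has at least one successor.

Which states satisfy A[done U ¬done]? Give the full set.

{n0, n1, n3}

States satisfying done: {n2, n4, n5, n6}.
States satisfying ¬done: {n0, n1, n3}.
States satisfying A[done U ¬done]: {n0, n1, n3}.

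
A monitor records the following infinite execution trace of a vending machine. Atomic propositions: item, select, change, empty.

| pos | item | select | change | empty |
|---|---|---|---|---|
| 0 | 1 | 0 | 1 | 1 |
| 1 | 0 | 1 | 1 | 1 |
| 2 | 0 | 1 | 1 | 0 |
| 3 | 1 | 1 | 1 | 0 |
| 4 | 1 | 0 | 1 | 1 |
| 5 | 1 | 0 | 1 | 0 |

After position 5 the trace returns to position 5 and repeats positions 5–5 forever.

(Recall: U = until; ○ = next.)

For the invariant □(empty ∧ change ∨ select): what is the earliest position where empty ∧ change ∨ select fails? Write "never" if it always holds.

Check empty ∧ change ∨ select at each position in order: 0 ✓, 1 ✓, 2 ✓, 3 ✓, 4 ✓.
At position 5 the labels are {change, item}, so empty ∧ change ∨ select is false there. This is the first violation.

5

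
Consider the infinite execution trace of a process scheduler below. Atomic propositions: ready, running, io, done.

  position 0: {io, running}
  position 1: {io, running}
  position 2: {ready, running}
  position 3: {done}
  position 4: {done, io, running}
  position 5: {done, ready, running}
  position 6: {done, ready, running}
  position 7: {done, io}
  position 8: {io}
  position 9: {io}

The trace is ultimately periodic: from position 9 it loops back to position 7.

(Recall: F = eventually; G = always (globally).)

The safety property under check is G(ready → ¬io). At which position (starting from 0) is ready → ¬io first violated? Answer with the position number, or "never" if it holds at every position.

ready → ¬io holds at every position 0..9, and those are all the positions the trace ever visits, so the invariant G(ready → ¬io) is never violated.

never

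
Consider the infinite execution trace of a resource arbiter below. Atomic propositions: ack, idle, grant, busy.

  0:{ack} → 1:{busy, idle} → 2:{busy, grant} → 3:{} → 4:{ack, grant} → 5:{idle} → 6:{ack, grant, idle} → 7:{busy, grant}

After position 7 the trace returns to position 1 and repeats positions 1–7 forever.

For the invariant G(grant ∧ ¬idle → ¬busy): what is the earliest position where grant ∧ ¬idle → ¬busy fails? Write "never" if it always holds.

Check grant ∧ ¬idle → ¬busy at each position in order: 0 ✓, 1 ✓.
At position 2 the labels are {busy, grant}, so grant ∧ ¬idle → ¬busy is false there. This is the first violation.

2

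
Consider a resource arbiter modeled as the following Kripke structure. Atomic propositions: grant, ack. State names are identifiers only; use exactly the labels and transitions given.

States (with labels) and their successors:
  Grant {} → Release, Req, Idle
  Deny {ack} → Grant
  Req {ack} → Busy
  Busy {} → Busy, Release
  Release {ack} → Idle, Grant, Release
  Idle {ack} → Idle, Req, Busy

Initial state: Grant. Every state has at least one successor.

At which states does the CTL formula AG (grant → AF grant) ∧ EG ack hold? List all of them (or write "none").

States satisfying grant → AF grant: {Grant, Deny, Req, Busy, Release, Idle}.
States satisfying AG (grant → AF grant): {Grant, Deny, Req, Busy, Release, Idle}.
States satisfying ack: {Deny, Req, Release, Idle}.
States satisfying EG ack: {Release, Idle}.
States satisfying AG (grant → AF grant) ∧ EG ack: {Release, Idle}.

{Release, Idle}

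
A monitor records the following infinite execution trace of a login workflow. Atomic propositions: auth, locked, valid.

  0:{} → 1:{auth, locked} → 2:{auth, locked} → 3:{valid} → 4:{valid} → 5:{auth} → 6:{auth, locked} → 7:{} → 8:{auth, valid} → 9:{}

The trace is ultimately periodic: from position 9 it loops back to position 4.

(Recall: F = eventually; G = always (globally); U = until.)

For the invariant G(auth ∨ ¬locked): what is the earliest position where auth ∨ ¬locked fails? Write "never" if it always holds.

never

auth ∨ ¬locked holds at every position 0..9, and those are all the positions the trace ever visits, so the invariant G(auth ∨ ¬locked) is never violated.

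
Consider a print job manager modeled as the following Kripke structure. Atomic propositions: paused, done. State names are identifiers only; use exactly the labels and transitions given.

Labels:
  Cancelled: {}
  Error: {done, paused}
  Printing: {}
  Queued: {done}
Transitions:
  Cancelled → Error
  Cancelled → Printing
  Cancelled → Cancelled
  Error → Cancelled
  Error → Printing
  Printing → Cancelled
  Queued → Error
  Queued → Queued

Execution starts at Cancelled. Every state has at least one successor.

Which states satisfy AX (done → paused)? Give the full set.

{Cancelled, Error, Printing}

States satisfying done → paused: {Cancelled, Error, Printing}.
States satisfying AX (done → paused): {Cancelled, Error, Printing}.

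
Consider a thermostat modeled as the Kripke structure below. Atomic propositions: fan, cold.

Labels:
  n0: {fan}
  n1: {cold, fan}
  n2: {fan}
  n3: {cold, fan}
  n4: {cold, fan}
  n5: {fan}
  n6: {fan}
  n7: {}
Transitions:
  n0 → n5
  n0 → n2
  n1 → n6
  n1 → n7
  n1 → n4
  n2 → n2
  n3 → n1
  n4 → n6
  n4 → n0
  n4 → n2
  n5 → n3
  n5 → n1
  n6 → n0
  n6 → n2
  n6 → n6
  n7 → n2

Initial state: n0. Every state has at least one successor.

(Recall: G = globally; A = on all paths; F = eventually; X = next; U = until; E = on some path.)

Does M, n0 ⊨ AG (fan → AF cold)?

States satisfying fan → AF cold: {n1, n3, n4, n5, n7}.
States satisfying AG (fan → AF cold): ∅.
n0 is reachable from n0 and violates fan → AF cold, so AG fails at n0.
n0 ∉ Sat(AG (fan → AF cold)).

Does not hold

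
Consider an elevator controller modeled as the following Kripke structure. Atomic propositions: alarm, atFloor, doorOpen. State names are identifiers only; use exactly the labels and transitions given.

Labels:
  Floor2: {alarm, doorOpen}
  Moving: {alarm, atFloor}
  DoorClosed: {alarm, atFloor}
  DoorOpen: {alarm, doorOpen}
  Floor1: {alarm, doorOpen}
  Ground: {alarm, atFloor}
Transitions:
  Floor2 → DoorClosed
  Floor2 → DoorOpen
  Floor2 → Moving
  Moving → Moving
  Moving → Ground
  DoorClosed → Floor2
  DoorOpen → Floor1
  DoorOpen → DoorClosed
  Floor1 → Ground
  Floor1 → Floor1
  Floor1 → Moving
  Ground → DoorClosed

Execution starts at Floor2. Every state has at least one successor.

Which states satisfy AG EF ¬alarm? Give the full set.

States satisfying EF ¬alarm: ∅.
States satisfying AG EF ¬alarm: ∅.

none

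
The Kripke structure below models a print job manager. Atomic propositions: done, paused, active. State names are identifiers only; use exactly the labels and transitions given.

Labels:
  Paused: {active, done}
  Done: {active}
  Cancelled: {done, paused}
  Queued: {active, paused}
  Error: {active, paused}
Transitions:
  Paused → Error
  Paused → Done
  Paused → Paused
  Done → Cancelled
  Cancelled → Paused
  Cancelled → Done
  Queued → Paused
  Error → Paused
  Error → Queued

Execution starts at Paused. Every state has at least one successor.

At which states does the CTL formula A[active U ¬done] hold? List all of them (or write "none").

States satisfying active: {Paused, Done, Queued, Error}.
States satisfying ¬done: {Done, Queued, Error}.
States satisfying A[active U ¬done]: {Done, Queued, Error}.

{Done, Queued, Error}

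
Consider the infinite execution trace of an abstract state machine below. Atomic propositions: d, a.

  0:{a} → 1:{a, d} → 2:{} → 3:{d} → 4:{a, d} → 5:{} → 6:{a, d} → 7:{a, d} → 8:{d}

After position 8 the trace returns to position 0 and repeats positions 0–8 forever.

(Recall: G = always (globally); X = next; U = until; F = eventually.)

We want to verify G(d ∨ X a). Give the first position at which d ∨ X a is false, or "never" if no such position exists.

Check d ∨ X a at each position in order: 0 ✓, 1 ✓.
At position 2 the labels are {} and the next position 3 has {d}, so d ∨ X a is false there. This is the first violation.

2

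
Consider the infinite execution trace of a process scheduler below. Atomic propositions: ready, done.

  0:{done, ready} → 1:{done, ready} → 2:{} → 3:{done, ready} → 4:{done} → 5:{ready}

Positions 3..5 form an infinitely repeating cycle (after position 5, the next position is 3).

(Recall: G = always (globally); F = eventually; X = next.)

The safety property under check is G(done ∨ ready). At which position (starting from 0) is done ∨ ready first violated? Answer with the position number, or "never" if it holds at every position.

Check done ∨ ready at each position in order: 0 ✓, 1 ✓.
At position 2 the labels are {}, so done ∨ ready is false there. This is the first violation.

2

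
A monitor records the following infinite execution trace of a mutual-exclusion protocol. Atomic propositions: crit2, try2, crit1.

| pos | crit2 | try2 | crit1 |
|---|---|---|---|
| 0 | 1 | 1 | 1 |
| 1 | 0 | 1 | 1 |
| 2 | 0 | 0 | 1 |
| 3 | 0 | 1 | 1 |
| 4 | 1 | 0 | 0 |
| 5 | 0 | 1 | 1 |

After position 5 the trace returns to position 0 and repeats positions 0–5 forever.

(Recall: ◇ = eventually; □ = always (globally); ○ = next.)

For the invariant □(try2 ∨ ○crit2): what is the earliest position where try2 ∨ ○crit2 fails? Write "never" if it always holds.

Check try2 ∨ ○crit2 at each position in order: 0 ✓, 1 ✓.
At position 2 the labels are {crit1} and the next position 3 has {crit1, try2}, so try2 ∨ ○crit2 is false there. This is the first violation.

2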